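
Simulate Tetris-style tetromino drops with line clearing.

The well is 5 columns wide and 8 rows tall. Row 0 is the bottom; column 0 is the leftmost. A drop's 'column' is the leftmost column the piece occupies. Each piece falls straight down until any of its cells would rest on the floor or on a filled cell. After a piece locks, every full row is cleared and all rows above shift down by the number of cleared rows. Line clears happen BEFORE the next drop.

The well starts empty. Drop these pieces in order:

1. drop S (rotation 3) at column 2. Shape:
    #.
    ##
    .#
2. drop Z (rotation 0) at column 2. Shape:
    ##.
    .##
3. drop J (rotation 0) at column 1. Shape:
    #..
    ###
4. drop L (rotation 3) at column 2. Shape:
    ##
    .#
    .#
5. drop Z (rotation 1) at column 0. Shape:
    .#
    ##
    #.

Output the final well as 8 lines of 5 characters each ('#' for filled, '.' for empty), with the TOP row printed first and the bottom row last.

Answer: .###.
##.#.
##.#.
.###.
..##.
..###
..##.
...#.

Derivation:
Drop 1: S rot3 at col 2 lands with bottom-row=0; cleared 0 line(s) (total 0); column heights now [0 0 3 2 0], max=3
Drop 2: Z rot0 at col 2 lands with bottom-row=2; cleared 0 line(s) (total 0); column heights now [0 0 4 4 3], max=4
Drop 3: J rot0 at col 1 lands with bottom-row=4; cleared 0 line(s) (total 0); column heights now [0 6 5 5 3], max=6
Drop 4: L rot3 at col 2 lands with bottom-row=5; cleared 0 line(s) (total 0); column heights now [0 6 8 8 3], max=8
Drop 5: Z rot1 at col 0 lands with bottom-row=5; cleared 0 line(s) (total 0); column heights now [7 8 8 8 3], max=8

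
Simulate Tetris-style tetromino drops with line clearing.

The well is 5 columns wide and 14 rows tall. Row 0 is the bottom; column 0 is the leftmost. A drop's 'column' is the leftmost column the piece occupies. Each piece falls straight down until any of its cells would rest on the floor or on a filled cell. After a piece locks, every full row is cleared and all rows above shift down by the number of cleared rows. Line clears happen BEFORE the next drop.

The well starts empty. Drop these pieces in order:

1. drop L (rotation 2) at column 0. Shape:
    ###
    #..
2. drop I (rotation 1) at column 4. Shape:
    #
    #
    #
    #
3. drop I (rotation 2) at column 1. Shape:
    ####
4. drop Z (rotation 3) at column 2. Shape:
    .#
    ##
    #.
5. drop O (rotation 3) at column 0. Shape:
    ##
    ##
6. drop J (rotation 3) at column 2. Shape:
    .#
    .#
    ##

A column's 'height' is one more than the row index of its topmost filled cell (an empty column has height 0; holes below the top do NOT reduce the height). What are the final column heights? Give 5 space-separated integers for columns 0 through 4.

Drop 1: L rot2 at col 0 lands with bottom-row=0; cleared 0 line(s) (total 0); column heights now [2 2 2 0 0], max=2
Drop 2: I rot1 at col 4 lands with bottom-row=0; cleared 0 line(s) (total 0); column heights now [2 2 2 0 4], max=4
Drop 3: I rot2 at col 1 lands with bottom-row=4; cleared 0 line(s) (total 0); column heights now [2 5 5 5 5], max=5
Drop 4: Z rot3 at col 2 lands with bottom-row=5; cleared 0 line(s) (total 0); column heights now [2 5 7 8 5], max=8
Drop 5: O rot3 at col 0 lands with bottom-row=5; cleared 0 line(s) (total 0); column heights now [7 7 7 8 5], max=8
Drop 6: J rot3 at col 2 lands with bottom-row=8; cleared 0 line(s) (total 0); column heights now [7 7 9 11 5], max=11

Answer: 7 7 9 11 5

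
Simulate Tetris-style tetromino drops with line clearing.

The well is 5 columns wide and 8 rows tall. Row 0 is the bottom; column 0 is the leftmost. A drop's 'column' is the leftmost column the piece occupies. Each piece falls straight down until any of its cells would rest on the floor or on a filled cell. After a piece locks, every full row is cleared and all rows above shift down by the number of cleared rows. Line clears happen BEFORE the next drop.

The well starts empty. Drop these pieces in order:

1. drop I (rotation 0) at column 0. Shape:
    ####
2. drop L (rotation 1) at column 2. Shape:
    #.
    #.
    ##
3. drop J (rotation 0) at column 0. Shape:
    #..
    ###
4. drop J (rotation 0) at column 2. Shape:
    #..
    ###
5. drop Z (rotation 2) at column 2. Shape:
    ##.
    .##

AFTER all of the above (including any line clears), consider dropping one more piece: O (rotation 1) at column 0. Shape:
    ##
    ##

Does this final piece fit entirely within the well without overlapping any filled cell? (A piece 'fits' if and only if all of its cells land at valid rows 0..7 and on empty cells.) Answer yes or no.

Answer: yes

Derivation:
Drop 1: I rot0 at col 0 lands with bottom-row=0; cleared 0 line(s) (total 0); column heights now [1 1 1 1 0], max=1
Drop 2: L rot1 at col 2 lands with bottom-row=1; cleared 0 line(s) (total 0); column heights now [1 1 4 2 0], max=4
Drop 3: J rot0 at col 0 lands with bottom-row=4; cleared 0 line(s) (total 0); column heights now [6 5 5 2 0], max=6
Drop 4: J rot0 at col 2 lands with bottom-row=5; cleared 0 line(s) (total 0); column heights now [6 5 7 6 6], max=7
Drop 5: Z rot2 at col 2 lands with bottom-row=6; cleared 0 line(s) (total 0); column heights now [6 5 8 8 7], max=8
Test piece O rot1 at col 0 (width 2): heights before test = [6 5 8 8 7]; fits = True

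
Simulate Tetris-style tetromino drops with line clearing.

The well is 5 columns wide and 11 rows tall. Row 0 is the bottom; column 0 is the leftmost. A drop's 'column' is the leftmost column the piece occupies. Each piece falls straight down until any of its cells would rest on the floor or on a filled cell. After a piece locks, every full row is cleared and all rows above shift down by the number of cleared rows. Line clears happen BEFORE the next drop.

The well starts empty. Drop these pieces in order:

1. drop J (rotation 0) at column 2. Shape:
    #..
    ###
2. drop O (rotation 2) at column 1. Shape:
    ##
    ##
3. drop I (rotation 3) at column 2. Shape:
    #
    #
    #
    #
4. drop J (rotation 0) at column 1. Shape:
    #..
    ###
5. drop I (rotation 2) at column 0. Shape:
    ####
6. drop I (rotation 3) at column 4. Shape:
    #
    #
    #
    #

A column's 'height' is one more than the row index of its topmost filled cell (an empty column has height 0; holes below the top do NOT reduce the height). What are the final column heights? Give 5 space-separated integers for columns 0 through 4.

Drop 1: J rot0 at col 2 lands with bottom-row=0; cleared 0 line(s) (total 0); column heights now [0 0 2 1 1], max=2
Drop 2: O rot2 at col 1 lands with bottom-row=2; cleared 0 line(s) (total 0); column heights now [0 4 4 1 1], max=4
Drop 3: I rot3 at col 2 lands with bottom-row=4; cleared 0 line(s) (total 0); column heights now [0 4 8 1 1], max=8
Drop 4: J rot0 at col 1 lands with bottom-row=8; cleared 0 line(s) (total 0); column heights now [0 10 9 9 1], max=10
Drop 5: I rot2 at col 0 lands with bottom-row=10; cleared 0 line(s) (total 0); column heights now [11 11 11 11 1], max=11
Drop 6: I rot3 at col 4 lands with bottom-row=1; cleared 0 line(s) (total 0); column heights now [11 11 11 11 5], max=11

Answer: 11 11 11 11 5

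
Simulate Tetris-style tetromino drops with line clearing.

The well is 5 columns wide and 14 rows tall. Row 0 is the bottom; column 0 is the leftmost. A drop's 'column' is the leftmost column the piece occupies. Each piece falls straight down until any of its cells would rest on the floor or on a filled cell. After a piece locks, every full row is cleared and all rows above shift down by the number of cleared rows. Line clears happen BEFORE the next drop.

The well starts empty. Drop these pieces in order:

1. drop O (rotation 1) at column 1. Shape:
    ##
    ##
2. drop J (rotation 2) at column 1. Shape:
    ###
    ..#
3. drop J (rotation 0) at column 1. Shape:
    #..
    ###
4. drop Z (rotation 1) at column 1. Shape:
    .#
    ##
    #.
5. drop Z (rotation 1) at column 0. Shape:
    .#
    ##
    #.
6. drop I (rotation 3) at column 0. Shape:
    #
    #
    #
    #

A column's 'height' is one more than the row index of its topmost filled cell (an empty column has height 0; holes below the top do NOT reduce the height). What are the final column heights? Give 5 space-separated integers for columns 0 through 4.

Answer: 12 9 8 4 0

Derivation:
Drop 1: O rot1 at col 1 lands with bottom-row=0; cleared 0 line(s) (total 0); column heights now [0 2 2 0 0], max=2
Drop 2: J rot2 at col 1 lands with bottom-row=1; cleared 0 line(s) (total 0); column heights now [0 3 3 3 0], max=3
Drop 3: J rot0 at col 1 lands with bottom-row=3; cleared 0 line(s) (total 0); column heights now [0 5 4 4 0], max=5
Drop 4: Z rot1 at col 1 lands with bottom-row=5; cleared 0 line(s) (total 0); column heights now [0 7 8 4 0], max=8
Drop 5: Z rot1 at col 0 lands with bottom-row=6; cleared 0 line(s) (total 0); column heights now [8 9 8 4 0], max=9
Drop 6: I rot3 at col 0 lands with bottom-row=8; cleared 0 line(s) (total 0); column heights now [12 9 8 4 0], max=12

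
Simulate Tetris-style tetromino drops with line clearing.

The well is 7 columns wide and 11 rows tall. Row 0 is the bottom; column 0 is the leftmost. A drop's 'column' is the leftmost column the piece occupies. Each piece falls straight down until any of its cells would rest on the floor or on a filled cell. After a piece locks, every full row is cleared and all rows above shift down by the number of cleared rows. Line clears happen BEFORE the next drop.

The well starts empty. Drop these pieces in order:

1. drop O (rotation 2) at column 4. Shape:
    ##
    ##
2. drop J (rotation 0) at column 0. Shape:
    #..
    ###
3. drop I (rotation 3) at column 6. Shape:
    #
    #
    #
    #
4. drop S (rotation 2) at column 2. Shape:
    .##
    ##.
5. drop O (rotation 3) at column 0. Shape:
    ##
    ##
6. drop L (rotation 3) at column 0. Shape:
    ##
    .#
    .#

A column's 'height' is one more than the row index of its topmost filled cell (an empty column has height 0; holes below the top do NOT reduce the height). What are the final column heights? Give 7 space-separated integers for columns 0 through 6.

Answer: 7 7 2 3 3 2 4

Derivation:
Drop 1: O rot2 at col 4 lands with bottom-row=0; cleared 0 line(s) (total 0); column heights now [0 0 0 0 2 2 0], max=2
Drop 2: J rot0 at col 0 lands with bottom-row=0; cleared 0 line(s) (total 0); column heights now [2 1 1 0 2 2 0], max=2
Drop 3: I rot3 at col 6 lands with bottom-row=0; cleared 0 line(s) (total 0); column heights now [2 1 1 0 2 2 4], max=4
Drop 4: S rot2 at col 2 lands with bottom-row=1; cleared 0 line(s) (total 0); column heights now [2 1 2 3 3 2 4], max=4
Drop 5: O rot3 at col 0 lands with bottom-row=2; cleared 0 line(s) (total 0); column heights now [4 4 2 3 3 2 4], max=4
Drop 6: L rot3 at col 0 lands with bottom-row=4; cleared 0 line(s) (total 0); column heights now [7 7 2 3 3 2 4], max=7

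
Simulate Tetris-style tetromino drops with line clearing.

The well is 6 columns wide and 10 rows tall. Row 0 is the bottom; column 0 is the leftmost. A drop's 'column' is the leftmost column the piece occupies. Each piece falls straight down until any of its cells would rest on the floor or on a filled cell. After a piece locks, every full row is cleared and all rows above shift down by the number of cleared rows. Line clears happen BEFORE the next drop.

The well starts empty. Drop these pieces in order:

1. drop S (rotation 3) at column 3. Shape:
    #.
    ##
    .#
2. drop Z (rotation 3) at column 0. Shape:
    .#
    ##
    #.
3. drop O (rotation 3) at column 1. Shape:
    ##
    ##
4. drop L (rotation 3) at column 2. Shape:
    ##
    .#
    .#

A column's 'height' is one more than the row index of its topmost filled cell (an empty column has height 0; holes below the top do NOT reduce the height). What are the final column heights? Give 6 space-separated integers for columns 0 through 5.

Drop 1: S rot3 at col 3 lands with bottom-row=0; cleared 0 line(s) (total 0); column heights now [0 0 0 3 2 0], max=3
Drop 2: Z rot3 at col 0 lands with bottom-row=0; cleared 0 line(s) (total 0); column heights now [2 3 0 3 2 0], max=3
Drop 3: O rot3 at col 1 lands with bottom-row=3; cleared 0 line(s) (total 0); column heights now [2 5 5 3 2 0], max=5
Drop 4: L rot3 at col 2 lands with bottom-row=3; cleared 0 line(s) (total 0); column heights now [2 5 6 6 2 0], max=6

Answer: 2 5 6 6 2 0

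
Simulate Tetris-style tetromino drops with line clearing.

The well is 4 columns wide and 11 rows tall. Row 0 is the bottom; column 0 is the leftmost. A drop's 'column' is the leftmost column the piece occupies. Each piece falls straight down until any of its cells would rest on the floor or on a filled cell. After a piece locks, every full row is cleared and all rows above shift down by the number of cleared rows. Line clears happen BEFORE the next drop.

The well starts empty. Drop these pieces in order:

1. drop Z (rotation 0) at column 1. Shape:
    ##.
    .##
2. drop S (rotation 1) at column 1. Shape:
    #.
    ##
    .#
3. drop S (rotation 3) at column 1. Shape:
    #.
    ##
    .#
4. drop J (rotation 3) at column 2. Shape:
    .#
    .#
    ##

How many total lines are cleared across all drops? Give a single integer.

Drop 1: Z rot0 at col 1 lands with bottom-row=0; cleared 0 line(s) (total 0); column heights now [0 2 2 1], max=2
Drop 2: S rot1 at col 1 lands with bottom-row=2; cleared 0 line(s) (total 0); column heights now [0 5 4 1], max=5
Drop 3: S rot3 at col 1 lands with bottom-row=4; cleared 0 line(s) (total 0); column heights now [0 7 6 1], max=7
Drop 4: J rot3 at col 2 lands with bottom-row=6; cleared 0 line(s) (total 0); column heights now [0 7 7 9], max=9

Answer: 0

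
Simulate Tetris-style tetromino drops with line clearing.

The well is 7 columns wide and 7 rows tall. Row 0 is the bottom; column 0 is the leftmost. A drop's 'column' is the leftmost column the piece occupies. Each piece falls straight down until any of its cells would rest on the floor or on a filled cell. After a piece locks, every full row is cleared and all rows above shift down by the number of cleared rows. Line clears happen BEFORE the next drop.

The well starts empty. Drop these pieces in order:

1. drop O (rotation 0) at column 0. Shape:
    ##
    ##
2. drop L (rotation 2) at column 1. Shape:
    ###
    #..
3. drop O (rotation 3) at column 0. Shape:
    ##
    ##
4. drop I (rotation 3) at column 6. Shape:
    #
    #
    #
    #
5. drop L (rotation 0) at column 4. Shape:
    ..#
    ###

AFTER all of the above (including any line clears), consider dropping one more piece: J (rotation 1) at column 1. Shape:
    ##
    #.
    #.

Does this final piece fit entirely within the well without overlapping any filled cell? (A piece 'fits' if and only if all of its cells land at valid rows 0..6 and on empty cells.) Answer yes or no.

Drop 1: O rot0 at col 0 lands with bottom-row=0; cleared 0 line(s) (total 0); column heights now [2 2 0 0 0 0 0], max=2
Drop 2: L rot2 at col 1 lands with bottom-row=2; cleared 0 line(s) (total 0); column heights now [2 4 4 4 0 0 0], max=4
Drop 3: O rot3 at col 0 lands with bottom-row=4; cleared 0 line(s) (total 0); column heights now [6 6 4 4 0 0 0], max=6
Drop 4: I rot3 at col 6 lands with bottom-row=0; cleared 0 line(s) (total 0); column heights now [6 6 4 4 0 0 4], max=6
Drop 5: L rot0 at col 4 lands with bottom-row=4; cleared 0 line(s) (total 0); column heights now [6 6 4 4 5 5 6], max=6
Test piece J rot1 at col 1 (width 2): heights before test = [6 6 4 4 5 5 6]; fits = False

Answer: no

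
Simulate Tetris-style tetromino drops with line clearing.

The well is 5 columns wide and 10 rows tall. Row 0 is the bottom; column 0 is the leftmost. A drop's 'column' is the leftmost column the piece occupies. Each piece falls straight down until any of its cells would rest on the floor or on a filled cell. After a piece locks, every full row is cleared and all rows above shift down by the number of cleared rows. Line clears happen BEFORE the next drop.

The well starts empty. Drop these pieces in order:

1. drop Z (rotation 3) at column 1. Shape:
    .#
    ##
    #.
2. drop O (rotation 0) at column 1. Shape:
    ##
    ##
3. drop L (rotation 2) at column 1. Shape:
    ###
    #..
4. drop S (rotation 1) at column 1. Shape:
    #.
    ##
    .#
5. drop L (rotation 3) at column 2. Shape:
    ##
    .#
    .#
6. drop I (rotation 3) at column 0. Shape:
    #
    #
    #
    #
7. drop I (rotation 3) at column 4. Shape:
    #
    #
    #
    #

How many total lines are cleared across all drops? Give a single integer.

Answer: 0

Derivation:
Drop 1: Z rot3 at col 1 lands with bottom-row=0; cleared 0 line(s) (total 0); column heights now [0 2 3 0 0], max=3
Drop 2: O rot0 at col 1 lands with bottom-row=3; cleared 0 line(s) (total 0); column heights now [0 5 5 0 0], max=5
Drop 3: L rot2 at col 1 lands with bottom-row=5; cleared 0 line(s) (total 0); column heights now [0 7 7 7 0], max=7
Drop 4: S rot1 at col 1 lands with bottom-row=7; cleared 0 line(s) (total 0); column heights now [0 10 9 7 0], max=10
Drop 5: L rot3 at col 2 lands with bottom-row=7; cleared 0 line(s) (total 0); column heights now [0 10 10 10 0], max=10
Drop 6: I rot3 at col 0 lands with bottom-row=0; cleared 0 line(s) (total 0); column heights now [4 10 10 10 0], max=10
Drop 7: I rot3 at col 4 lands with bottom-row=0; cleared 0 line(s) (total 0); column heights now [4 10 10 10 4], max=10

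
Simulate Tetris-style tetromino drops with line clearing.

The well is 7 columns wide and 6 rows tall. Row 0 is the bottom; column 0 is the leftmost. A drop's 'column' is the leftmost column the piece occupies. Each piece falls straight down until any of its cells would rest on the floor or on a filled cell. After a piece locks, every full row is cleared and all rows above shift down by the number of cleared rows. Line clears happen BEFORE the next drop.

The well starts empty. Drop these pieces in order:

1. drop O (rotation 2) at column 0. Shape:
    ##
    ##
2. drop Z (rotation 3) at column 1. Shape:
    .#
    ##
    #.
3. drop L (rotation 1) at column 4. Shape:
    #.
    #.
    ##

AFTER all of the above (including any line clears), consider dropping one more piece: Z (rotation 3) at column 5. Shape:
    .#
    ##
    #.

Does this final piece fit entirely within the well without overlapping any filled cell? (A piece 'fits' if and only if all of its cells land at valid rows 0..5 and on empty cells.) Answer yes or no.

Answer: yes

Derivation:
Drop 1: O rot2 at col 0 lands with bottom-row=0; cleared 0 line(s) (total 0); column heights now [2 2 0 0 0 0 0], max=2
Drop 2: Z rot3 at col 1 lands with bottom-row=2; cleared 0 line(s) (total 0); column heights now [2 4 5 0 0 0 0], max=5
Drop 3: L rot1 at col 4 lands with bottom-row=0; cleared 0 line(s) (total 0); column heights now [2 4 5 0 3 1 0], max=5
Test piece Z rot3 at col 5 (width 2): heights before test = [2 4 5 0 3 1 0]; fits = True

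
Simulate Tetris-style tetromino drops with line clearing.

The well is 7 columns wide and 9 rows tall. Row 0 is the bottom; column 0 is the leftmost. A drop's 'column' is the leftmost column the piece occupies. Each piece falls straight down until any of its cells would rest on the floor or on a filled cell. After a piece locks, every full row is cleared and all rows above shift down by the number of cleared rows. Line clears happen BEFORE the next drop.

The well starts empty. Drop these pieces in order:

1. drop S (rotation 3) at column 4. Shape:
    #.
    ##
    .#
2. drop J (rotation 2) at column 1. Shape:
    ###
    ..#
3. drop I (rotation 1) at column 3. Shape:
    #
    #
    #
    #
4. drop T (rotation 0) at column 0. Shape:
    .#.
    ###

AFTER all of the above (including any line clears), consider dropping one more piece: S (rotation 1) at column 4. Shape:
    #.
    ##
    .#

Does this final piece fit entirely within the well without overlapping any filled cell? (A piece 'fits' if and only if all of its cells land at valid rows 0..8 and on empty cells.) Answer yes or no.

Answer: yes

Derivation:
Drop 1: S rot3 at col 4 lands with bottom-row=0; cleared 0 line(s) (total 0); column heights now [0 0 0 0 3 2 0], max=3
Drop 2: J rot2 at col 1 lands with bottom-row=0; cleared 0 line(s) (total 0); column heights now [0 2 2 2 3 2 0], max=3
Drop 3: I rot1 at col 3 lands with bottom-row=2; cleared 0 line(s) (total 0); column heights now [0 2 2 6 3 2 0], max=6
Drop 4: T rot0 at col 0 lands with bottom-row=2; cleared 0 line(s) (total 0); column heights now [3 4 3 6 3 2 0], max=6
Test piece S rot1 at col 4 (width 2): heights before test = [3 4 3 6 3 2 0]; fits = True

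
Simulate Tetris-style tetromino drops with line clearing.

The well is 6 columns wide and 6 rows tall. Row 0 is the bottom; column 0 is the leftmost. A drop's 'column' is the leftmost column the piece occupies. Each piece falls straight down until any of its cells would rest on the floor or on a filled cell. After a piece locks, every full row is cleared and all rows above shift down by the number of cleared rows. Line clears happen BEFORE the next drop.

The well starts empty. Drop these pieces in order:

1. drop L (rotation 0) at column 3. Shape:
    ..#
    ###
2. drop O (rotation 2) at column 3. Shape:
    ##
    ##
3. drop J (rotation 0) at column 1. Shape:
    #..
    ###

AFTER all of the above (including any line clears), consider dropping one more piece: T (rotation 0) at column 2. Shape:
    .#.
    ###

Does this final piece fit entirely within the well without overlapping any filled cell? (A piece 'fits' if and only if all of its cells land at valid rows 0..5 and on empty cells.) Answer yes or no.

Answer: yes

Derivation:
Drop 1: L rot0 at col 3 lands with bottom-row=0; cleared 0 line(s) (total 0); column heights now [0 0 0 1 1 2], max=2
Drop 2: O rot2 at col 3 lands with bottom-row=1; cleared 0 line(s) (total 0); column heights now [0 0 0 3 3 2], max=3
Drop 3: J rot0 at col 1 lands with bottom-row=3; cleared 0 line(s) (total 0); column heights now [0 5 4 4 3 2], max=5
Test piece T rot0 at col 2 (width 3): heights before test = [0 5 4 4 3 2]; fits = True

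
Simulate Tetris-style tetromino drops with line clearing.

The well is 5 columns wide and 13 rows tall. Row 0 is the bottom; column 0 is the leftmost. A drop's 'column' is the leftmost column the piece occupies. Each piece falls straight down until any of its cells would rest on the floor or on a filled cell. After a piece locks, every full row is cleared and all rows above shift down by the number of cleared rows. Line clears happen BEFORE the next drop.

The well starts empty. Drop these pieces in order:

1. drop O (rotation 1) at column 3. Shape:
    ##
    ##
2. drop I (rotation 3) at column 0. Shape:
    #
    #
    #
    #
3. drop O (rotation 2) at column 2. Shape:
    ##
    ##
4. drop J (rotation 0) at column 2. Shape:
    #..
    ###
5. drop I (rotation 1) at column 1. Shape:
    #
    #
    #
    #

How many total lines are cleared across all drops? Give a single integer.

Answer: 0

Derivation:
Drop 1: O rot1 at col 3 lands with bottom-row=0; cleared 0 line(s) (total 0); column heights now [0 0 0 2 2], max=2
Drop 2: I rot3 at col 0 lands with bottom-row=0; cleared 0 line(s) (total 0); column heights now [4 0 0 2 2], max=4
Drop 3: O rot2 at col 2 lands with bottom-row=2; cleared 0 line(s) (total 0); column heights now [4 0 4 4 2], max=4
Drop 4: J rot0 at col 2 lands with bottom-row=4; cleared 0 line(s) (total 0); column heights now [4 0 6 5 5], max=6
Drop 5: I rot1 at col 1 lands with bottom-row=0; cleared 0 line(s) (total 0); column heights now [4 4 6 5 5], max=6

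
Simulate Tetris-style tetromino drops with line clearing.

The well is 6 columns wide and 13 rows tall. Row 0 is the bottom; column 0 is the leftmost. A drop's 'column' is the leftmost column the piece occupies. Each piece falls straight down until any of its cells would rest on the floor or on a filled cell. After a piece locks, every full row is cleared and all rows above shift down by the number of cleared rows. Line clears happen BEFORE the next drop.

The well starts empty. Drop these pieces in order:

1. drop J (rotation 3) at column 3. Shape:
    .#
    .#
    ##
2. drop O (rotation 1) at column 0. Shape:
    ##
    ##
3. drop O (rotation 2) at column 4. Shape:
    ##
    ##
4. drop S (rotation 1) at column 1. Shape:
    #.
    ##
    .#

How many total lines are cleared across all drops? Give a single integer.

Drop 1: J rot3 at col 3 lands with bottom-row=0; cleared 0 line(s) (total 0); column heights now [0 0 0 1 3 0], max=3
Drop 2: O rot1 at col 0 lands with bottom-row=0; cleared 0 line(s) (total 0); column heights now [2 2 0 1 3 0], max=3
Drop 3: O rot2 at col 4 lands with bottom-row=3; cleared 0 line(s) (total 0); column heights now [2 2 0 1 5 5], max=5
Drop 4: S rot1 at col 1 lands with bottom-row=1; cleared 0 line(s) (total 0); column heights now [2 4 3 1 5 5], max=5

Answer: 0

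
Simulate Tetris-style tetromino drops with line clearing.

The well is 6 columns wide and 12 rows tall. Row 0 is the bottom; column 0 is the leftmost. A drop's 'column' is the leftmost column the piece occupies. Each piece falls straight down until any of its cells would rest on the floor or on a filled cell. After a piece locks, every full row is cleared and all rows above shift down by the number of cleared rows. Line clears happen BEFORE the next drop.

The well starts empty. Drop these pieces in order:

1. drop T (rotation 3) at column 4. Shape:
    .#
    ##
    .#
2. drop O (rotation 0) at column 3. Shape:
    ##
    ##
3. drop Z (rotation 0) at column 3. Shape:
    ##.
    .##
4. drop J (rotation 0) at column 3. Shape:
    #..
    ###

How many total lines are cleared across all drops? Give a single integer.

Answer: 0

Derivation:
Drop 1: T rot3 at col 4 lands with bottom-row=0; cleared 0 line(s) (total 0); column heights now [0 0 0 0 2 3], max=3
Drop 2: O rot0 at col 3 lands with bottom-row=2; cleared 0 line(s) (total 0); column heights now [0 0 0 4 4 3], max=4
Drop 3: Z rot0 at col 3 lands with bottom-row=4; cleared 0 line(s) (total 0); column heights now [0 0 0 6 6 5], max=6
Drop 4: J rot0 at col 3 lands with bottom-row=6; cleared 0 line(s) (total 0); column heights now [0 0 0 8 7 7], max=8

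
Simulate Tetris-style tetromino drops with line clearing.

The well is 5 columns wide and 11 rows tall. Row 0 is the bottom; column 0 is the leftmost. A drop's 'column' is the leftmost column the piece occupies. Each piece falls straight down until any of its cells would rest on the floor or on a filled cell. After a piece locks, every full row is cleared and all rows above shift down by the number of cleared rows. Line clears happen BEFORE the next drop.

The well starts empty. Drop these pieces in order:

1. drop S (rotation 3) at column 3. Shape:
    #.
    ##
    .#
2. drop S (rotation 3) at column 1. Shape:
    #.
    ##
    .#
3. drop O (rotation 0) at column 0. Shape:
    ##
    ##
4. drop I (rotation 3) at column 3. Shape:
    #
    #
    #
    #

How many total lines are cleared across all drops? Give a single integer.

Drop 1: S rot3 at col 3 lands with bottom-row=0; cleared 0 line(s) (total 0); column heights now [0 0 0 3 2], max=3
Drop 2: S rot3 at col 1 lands with bottom-row=0; cleared 0 line(s) (total 0); column heights now [0 3 2 3 2], max=3
Drop 3: O rot0 at col 0 lands with bottom-row=3; cleared 0 line(s) (total 0); column heights now [5 5 2 3 2], max=5
Drop 4: I rot3 at col 3 lands with bottom-row=3; cleared 0 line(s) (total 0); column heights now [5 5 2 7 2], max=7

Answer: 0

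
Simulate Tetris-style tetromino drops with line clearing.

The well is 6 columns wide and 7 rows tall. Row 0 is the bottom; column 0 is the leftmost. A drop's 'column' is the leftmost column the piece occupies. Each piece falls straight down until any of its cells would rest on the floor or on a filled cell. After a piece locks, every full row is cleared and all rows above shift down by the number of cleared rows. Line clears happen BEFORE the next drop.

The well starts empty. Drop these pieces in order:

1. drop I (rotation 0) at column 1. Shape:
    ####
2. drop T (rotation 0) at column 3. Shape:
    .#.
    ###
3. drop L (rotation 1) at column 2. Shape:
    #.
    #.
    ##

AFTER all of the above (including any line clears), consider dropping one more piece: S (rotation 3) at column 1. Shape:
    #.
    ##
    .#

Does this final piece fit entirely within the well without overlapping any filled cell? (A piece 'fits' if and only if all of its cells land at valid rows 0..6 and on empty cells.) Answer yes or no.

Answer: no

Derivation:
Drop 1: I rot0 at col 1 lands with bottom-row=0; cleared 0 line(s) (total 0); column heights now [0 1 1 1 1 0], max=1
Drop 2: T rot0 at col 3 lands with bottom-row=1; cleared 0 line(s) (total 0); column heights now [0 1 1 2 3 2], max=3
Drop 3: L rot1 at col 2 lands with bottom-row=2; cleared 0 line(s) (total 0); column heights now [0 1 5 3 3 2], max=5
Test piece S rot3 at col 1 (width 2): heights before test = [0 1 5 3 3 2]; fits = False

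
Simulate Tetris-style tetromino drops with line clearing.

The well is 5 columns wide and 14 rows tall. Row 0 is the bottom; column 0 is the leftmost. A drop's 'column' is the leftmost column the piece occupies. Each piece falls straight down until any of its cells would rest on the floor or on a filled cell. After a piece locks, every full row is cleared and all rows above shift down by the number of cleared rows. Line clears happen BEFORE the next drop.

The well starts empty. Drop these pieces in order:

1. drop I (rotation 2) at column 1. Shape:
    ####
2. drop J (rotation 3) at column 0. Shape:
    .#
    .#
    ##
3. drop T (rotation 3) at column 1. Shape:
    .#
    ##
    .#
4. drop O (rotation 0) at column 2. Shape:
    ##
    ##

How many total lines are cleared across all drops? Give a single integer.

Answer: 0

Derivation:
Drop 1: I rot2 at col 1 lands with bottom-row=0; cleared 0 line(s) (total 0); column heights now [0 1 1 1 1], max=1
Drop 2: J rot3 at col 0 lands with bottom-row=1; cleared 0 line(s) (total 0); column heights now [2 4 1 1 1], max=4
Drop 3: T rot3 at col 1 lands with bottom-row=3; cleared 0 line(s) (total 0); column heights now [2 5 6 1 1], max=6
Drop 4: O rot0 at col 2 lands with bottom-row=6; cleared 0 line(s) (total 0); column heights now [2 5 8 8 1], max=8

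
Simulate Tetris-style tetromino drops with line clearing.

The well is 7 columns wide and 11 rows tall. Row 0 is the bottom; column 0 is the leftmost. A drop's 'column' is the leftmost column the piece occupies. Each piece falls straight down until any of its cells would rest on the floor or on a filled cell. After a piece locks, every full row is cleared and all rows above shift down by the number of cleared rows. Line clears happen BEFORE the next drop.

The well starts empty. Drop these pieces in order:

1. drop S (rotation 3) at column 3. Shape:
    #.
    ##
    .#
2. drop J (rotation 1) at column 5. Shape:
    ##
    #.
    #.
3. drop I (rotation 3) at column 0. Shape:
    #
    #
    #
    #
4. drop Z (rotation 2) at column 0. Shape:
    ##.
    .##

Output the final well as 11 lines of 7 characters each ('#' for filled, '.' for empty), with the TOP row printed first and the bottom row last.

Drop 1: S rot3 at col 3 lands with bottom-row=0; cleared 0 line(s) (total 0); column heights now [0 0 0 3 2 0 0], max=3
Drop 2: J rot1 at col 5 lands with bottom-row=0; cleared 0 line(s) (total 0); column heights now [0 0 0 3 2 3 3], max=3
Drop 3: I rot3 at col 0 lands with bottom-row=0; cleared 0 line(s) (total 0); column heights now [4 0 0 3 2 3 3], max=4
Drop 4: Z rot2 at col 0 lands with bottom-row=3; cleared 0 line(s) (total 0); column heights now [5 5 4 3 2 3 3], max=5

Answer: .......
.......
.......
.......
.......
.......
##.....
###....
#..#.##
#..###.
#...##.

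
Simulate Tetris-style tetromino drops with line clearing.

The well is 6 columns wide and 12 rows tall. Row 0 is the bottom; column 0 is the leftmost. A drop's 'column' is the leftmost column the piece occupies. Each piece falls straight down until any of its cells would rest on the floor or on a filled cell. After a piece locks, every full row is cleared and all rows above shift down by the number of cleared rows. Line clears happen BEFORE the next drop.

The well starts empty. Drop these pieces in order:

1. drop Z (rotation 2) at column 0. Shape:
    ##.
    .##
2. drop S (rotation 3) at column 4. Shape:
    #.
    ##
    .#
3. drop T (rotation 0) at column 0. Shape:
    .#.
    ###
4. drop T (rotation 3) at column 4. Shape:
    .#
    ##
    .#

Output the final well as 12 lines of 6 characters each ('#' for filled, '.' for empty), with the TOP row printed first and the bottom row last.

Drop 1: Z rot2 at col 0 lands with bottom-row=0; cleared 0 line(s) (total 0); column heights now [2 2 1 0 0 0], max=2
Drop 2: S rot3 at col 4 lands with bottom-row=0; cleared 0 line(s) (total 0); column heights now [2 2 1 0 3 2], max=3
Drop 3: T rot0 at col 0 lands with bottom-row=2; cleared 0 line(s) (total 0); column heights now [3 4 3 0 3 2], max=4
Drop 4: T rot3 at col 4 lands with bottom-row=2; cleared 0 line(s) (total 0); column heights now [3 4 3 0 4 5], max=5

Answer: ......
......
......
......
......
......
......
.....#
.#..##
###.##
##..##
.##..#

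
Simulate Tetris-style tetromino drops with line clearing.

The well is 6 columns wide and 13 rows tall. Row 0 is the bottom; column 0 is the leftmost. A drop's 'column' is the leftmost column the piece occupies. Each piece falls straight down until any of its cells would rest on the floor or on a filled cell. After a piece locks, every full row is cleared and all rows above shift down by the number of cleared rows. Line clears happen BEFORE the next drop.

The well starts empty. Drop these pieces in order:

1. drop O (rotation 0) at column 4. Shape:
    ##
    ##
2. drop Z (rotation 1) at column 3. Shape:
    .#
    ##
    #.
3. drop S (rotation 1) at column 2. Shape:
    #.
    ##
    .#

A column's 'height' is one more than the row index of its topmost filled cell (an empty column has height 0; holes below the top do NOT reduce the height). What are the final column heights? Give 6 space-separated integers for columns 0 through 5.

Answer: 0 0 6 5 4 2

Derivation:
Drop 1: O rot0 at col 4 lands with bottom-row=0; cleared 0 line(s) (total 0); column heights now [0 0 0 0 2 2], max=2
Drop 2: Z rot1 at col 3 lands with bottom-row=1; cleared 0 line(s) (total 0); column heights now [0 0 0 3 4 2], max=4
Drop 3: S rot1 at col 2 lands with bottom-row=3; cleared 0 line(s) (total 0); column heights now [0 0 6 5 4 2], max=6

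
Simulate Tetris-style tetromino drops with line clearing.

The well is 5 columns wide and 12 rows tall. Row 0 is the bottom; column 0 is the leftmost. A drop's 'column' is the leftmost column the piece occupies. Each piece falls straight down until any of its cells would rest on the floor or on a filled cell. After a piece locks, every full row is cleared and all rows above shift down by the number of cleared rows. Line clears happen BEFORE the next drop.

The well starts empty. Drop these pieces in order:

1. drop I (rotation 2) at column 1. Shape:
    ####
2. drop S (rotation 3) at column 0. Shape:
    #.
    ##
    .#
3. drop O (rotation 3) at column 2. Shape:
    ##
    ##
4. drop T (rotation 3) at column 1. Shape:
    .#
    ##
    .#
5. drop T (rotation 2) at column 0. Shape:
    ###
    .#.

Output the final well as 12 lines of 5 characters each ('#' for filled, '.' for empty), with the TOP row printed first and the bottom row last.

Answer: .....
.....
.....
.....
.....
###..
.##..
.##..
#.#..
####.
.###.
.####

Derivation:
Drop 1: I rot2 at col 1 lands with bottom-row=0; cleared 0 line(s) (total 0); column heights now [0 1 1 1 1], max=1
Drop 2: S rot3 at col 0 lands with bottom-row=1; cleared 0 line(s) (total 0); column heights now [4 3 1 1 1], max=4
Drop 3: O rot3 at col 2 lands with bottom-row=1; cleared 0 line(s) (total 0); column heights now [4 3 3 3 1], max=4
Drop 4: T rot3 at col 1 lands with bottom-row=3; cleared 0 line(s) (total 0); column heights now [4 5 6 3 1], max=6
Drop 5: T rot2 at col 0 lands with bottom-row=5; cleared 0 line(s) (total 0); column heights now [7 7 7 3 1], max=7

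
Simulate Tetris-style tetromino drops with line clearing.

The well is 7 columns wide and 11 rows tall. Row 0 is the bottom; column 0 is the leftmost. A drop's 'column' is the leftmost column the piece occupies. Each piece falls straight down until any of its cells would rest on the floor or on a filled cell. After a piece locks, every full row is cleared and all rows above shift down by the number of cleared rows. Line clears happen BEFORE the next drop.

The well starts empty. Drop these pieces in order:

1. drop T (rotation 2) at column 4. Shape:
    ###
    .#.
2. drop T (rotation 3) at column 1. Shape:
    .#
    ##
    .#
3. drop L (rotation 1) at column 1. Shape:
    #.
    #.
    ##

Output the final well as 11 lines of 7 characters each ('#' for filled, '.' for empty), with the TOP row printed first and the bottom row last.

Drop 1: T rot2 at col 4 lands with bottom-row=0; cleared 0 line(s) (total 0); column heights now [0 0 0 0 2 2 2], max=2
Drop 2: T rot3 at col 1 lands with bottom-row=0; cleared 0 line(s) (total 0); column heights now [0 2 3 0 2 2 2], max=3
Drop 3: L rot1 at col 1 lands with bottom-row=3; cleared 0 line(s) (total 0); column heights now [0 6 4 0 2 2 2], max=6

Answer: .......
.......
.......
.......
.......
.#.....
.#.....
.##....
..#....
.##.###
..#..#.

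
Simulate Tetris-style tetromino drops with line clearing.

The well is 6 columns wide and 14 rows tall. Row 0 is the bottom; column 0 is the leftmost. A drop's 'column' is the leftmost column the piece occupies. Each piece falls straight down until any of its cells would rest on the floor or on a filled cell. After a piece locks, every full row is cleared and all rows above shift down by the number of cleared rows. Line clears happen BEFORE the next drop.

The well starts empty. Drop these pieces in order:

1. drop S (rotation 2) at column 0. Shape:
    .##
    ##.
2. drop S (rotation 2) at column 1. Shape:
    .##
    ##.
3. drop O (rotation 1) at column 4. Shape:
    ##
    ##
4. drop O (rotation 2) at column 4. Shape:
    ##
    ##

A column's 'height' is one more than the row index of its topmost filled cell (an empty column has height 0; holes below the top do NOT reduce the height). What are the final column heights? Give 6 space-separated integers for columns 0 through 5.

Drop 1: S rot2 at col 0 lands with bottom-row=0; cleared 0 line(s) (total 0); column heights now [1 2 2 0 0 0], max=2
Drop 2: S rot2 at col 1 lands with bottom-row=2; cleared 0 line(s) (total 0); column heights now [1 3 4 4 0 0], max=4
Drop 3: O rot1 at col 4 lands with bottom-row=0; cleared 0 line(s) (total 0); column heights now [1 3 4 4 2 2], max=4
Drop 4: O rot2 at col 4 lands with bottom-row=2; cleared 0 line(s) (total 0); column heights now [1 3 4 4 4 4], max=4

Answer: 1 3 4 4 4 4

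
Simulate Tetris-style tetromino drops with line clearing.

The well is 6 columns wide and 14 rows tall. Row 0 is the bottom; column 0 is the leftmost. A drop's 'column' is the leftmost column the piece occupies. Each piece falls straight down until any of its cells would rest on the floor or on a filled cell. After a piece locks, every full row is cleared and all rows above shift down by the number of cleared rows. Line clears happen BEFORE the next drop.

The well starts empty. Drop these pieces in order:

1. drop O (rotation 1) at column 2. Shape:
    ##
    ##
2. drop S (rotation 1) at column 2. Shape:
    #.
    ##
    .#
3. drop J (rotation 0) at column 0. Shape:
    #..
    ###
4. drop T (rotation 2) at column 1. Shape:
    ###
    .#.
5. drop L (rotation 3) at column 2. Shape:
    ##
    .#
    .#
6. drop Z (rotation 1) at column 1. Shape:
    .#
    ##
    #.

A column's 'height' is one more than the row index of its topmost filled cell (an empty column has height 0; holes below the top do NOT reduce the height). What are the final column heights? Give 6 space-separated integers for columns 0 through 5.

Answer: 7 12 13 11 0 0

Derivation:
Drop 1: O rot1 at col 2 lands with bottom-row=0; cleared 0 line(s) (total 0); column heights now [0 0 2 2 0 0], max=2
Drop 2: S rot1 at col 2 lands with bottom-row=2; cleared 0 line(s) (total 0); column heights now [0 0 5 4 0 0], max=5
Drop 3: J rot0 at col 0 lands with bottom-row=5; cleared 0 line(s) (total 0); column heights now [7 6 6 4 0 0], max=7
Drop 4: T rot2 at col 1 lands with bottom-row=6; cleared 0 line(s) (total 0); column heights now [7 8 8 8 0 0], max=8
Drop 5: L rot3 at col 2 lands with bottom-row=8; cleared 0 line(s) (total 0); column heights now [7 8 11 11 0 0], max=11
Drop 6: Z rot1 at col 1 lands with bottom-row=10; cleared 0 line(s) (total 0); column heights now [7 12 13 11 0 0], max=13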